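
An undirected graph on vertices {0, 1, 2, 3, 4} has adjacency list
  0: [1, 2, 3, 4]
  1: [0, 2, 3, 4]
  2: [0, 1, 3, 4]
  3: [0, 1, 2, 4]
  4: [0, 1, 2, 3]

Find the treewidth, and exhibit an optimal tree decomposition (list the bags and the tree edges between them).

With just one bag of size 5, the width is 5 − 1 = 4, so tw(G) ≤ 4. For the lower bound, the 5 vertices {0, 1, 2, 3, 4} are pairwise adjacent, and any tree decomposition puts a clique entirely inside one bag — forcing width ≥ 4. Hence tw(G) = 4 exactly.

Treewidth 4.
One such decomposition:
Bags: B1 = {0, 1, 2, 3, 4}
Tree: (single bag)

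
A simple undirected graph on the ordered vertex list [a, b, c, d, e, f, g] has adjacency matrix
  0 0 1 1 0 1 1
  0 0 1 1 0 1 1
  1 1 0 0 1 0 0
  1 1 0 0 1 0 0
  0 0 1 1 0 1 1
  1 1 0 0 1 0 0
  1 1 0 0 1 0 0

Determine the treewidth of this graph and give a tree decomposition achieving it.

Treewidth 3.
One such decomposition:
Bags: B1 = {a, b, e, g}  B2 = {a, b, d, e}  B3 = {a, b, c, e}  B4 = {a, b, e, f}
Tree: B1–B2, B2–B3, B3–B4

Each bag holds 4 vertices, so the decomposition has width 3, which upper-bounds the treewidth. For the lower bound: the 4 vertex sets {a,g}, {b,d}, {e}, {c} are disjoint, each induces a connected subgraph, and every pair is joined by at least one edge of G. Contracting each set to a single vertex therefore yields K_{4} as a minor, and since treewidth is minor-monotone, tw(G) ≥ tw(K_{4}) = 3. Therefore the treewidth is 3.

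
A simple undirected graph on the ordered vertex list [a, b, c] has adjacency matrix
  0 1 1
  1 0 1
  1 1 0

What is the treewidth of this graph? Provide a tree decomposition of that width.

Treewidth 2.
Bags: B1 = {a, b, c}
Tree: (single bag)

A single bag containing all 3 vertices is trivially a valid decomposition of width 2. On the other hand G contains the 3-clique {a, b, c}. A clique must lie in a single bag of any decomposition, so no decomposition can have width below 2. The upper and lower bounds meet at 2, so that is the treewidth.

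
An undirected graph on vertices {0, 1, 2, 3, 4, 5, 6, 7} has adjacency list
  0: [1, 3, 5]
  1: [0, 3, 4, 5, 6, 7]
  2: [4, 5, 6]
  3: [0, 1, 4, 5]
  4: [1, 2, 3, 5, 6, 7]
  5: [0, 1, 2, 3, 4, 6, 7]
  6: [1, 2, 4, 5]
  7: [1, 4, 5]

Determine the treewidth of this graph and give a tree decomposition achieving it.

Treewidth 3.
Bags: B1 = {1, 4, 5, 6}  B2 = {1, 3, 4, 5}  B3 = {0, 1, 3, 5}  B4 = {1, 4, 5, 7}  B5 = {2, 4, 5, 6}
Tree: B1–B2, B2–B3, B1–B4, B1–B5

The largest bag has 4 vertices, giving width 3; this decomposition certifies tw(G) ≤ 3. Conversely, {0, 1, 3, 5} is a clique of size 4, and the vertices of any clique must share a bag in every tree decomposition; so some bag has ≥ 4 vertices and tw(G) ≥ 3. The upper and lower bounds meet at 3, so that is the treewidth.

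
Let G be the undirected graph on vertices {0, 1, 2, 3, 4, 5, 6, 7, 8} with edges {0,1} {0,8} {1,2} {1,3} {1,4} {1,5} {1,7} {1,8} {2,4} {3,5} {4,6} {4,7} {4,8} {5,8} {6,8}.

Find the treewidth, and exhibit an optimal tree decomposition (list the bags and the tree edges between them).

Treewidth 2.
Bags: B1 = {1, 4, 8}  B2 = {0, 1, 8}  B3 = {1, 4, 7}  B4 = {1, 5, 8}  B5 = {1, 2, 4}  B6 = {4, 6, 8}  B7 = {1, 3, 5}
Tree: B1–B2, B1–B3, B2–B4, B1–B5, B1–B6, B4–B7

The largest bag has 3 vertices, giving width 2; this decomposition certifies tw(G) ≤ 2. For the lower bound, the 3 vertices {0, 1, 8} are pairwise adjacent, and any tree decomposition puts a clique entirely inside one bag — forcing width ≥ 2. The upper and lower bounds meet at 2, so that is the treewidth.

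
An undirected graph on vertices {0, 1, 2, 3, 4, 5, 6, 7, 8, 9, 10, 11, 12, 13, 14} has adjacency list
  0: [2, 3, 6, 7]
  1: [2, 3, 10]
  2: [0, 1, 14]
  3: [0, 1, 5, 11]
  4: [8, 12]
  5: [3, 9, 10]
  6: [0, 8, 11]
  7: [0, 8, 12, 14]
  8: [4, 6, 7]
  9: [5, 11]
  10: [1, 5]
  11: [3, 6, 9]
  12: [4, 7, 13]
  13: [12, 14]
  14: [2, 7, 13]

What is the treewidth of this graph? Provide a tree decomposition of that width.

Treewidth 3.
One such decomposition:
Bags: B1 = {4, 8, 12, 13}  B2 = {7, 8, 12, 13}  B3 = {7, 8, 13, 14}  B4 = {6, 7, 8, 14}  B5 = {0, 6, 7, 14}  B6 = {0, 2, 6, 14}  B7 = {0, 2, 6, 11}  B8 = {0, 2, 3, 11}  B9 = {1, 2, 3, 11}  B10 = {1, 3, 9, 11}  B11 = {1, 3, 5, 9}  B12 = {1, 5, 9, 10}
Tree: B1–B2, B2–B3, B3–B4, B4–B5, B5–B6, B6–B7, B7–B8, B8–B9, B9–B10, B10–B11, B11–B12

Every bag has size at most 4, so the width is 4 − 1 = 3 and tw(G) ≤ 3. For the lower bound: the 4 vertex sets {4,12,13}, {8}, {7}, {0,2,6,14} are disjoint, each induces a connected subgraph, and every pair is joined by at least one edge of G. Contracting each set to a single vertex therefore yields K_{4} as a minor, and since treewidth is minor-monotone, tw(G) ≥ tw(K_{4}) = 3. Combining the bounds, tw(G) = 3.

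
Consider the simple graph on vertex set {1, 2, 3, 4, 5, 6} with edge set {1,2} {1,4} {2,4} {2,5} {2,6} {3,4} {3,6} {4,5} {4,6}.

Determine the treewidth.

2

A width-2 tree decomposition is:
Bags: B1 = {2, 4, 5}  B2 = {2, 4, 6}  B3 = {1, 2, 4}  B4 = {3, 4, 6}
Tree: B1–B2, B1–B3, B2–B4
Each bag holds 3 vertices, so the decomposition has width 2, which upper-bounds the treewidth. Conversely, {1, 2, 4} is a clique of size 3, and the vertices of any clique must share a bag in every tree decomposition; so some bag has ≥ 3 vertices and tw(G) ≥ 2. Hence tw(G) = 2 exactly.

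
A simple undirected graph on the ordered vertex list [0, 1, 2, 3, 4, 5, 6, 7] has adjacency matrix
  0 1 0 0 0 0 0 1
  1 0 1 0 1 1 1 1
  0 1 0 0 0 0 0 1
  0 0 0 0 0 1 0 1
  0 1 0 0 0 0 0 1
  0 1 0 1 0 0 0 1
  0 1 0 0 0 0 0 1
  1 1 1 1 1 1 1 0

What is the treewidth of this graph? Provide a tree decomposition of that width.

Treewidth 2.
One optimal decomposition is:
Bags: B1 = {3, 5, 7}  B2 = {1, 5, 7}  B3 = {0, 1, 7}  B4 = {1, 6, 7}  B5 = {1, 2, 7}  B6 = {1, 4, 7}
Tree: B1–B2, B2–B3, B2–B4, B2–B5, B3–B6

Each bag holds 3 vertices, so the decomposition has width 2, which upper-bounds the treewidth. Conversely, {0, 1, 7} is a clique of size 3, and the vertices of any clique must share a bag in every tree decomposition; so some bag has ≥ 3 vertices and tw(G) ≥ 2. Therefore the treewidth is 2.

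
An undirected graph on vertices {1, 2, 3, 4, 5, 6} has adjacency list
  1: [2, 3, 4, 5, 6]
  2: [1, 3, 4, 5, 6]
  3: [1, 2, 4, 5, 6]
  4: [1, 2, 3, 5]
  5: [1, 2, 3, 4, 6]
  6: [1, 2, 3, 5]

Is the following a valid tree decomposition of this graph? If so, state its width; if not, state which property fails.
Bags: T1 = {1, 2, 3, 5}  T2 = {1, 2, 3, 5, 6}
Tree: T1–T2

No — vertex 4 appears in no bag.

A tree decomposition must satisfy three properties: every vertex lies in some bag; for every edge, both endpoints lie together in some bag; and for every vertex, the bags containing it form a connected subtree. Here vertex 4 appears in no bag, so the decomposition is invalid.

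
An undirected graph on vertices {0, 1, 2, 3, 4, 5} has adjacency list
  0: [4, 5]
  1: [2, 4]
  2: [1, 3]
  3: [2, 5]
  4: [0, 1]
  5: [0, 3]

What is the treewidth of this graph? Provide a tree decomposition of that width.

Treewidth 2.
One optimal decomposition is:
Bags: B1 = {0, 3, 5}  B2 = {0, 3, 4}  B3 = {1, 3, 4}  B4 = {1, 2, 3}
Tree: B1–B2, B2–B3, B3–B4

Every bag has size at most 3, so the width is 3 − 1 = 2 and tw(G) ≤ 2. For the lower bound, G contains the cycle 3–5–0–4–1–2–3, so G is not a forest; only forests have treewidth ≤ 1, hence tw(G) ≥ 2. Therefore the treewidth is 2.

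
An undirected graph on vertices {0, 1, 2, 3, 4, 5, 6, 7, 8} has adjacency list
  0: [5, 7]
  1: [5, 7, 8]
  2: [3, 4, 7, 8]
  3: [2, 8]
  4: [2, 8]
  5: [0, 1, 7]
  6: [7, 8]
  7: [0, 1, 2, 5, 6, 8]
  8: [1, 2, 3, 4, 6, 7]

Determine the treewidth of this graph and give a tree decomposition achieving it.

The largest bag has 3 vertices, giving width 2; this decomposition certifies tw(G) ≤ 2. Conversely, {2, 3, 8} is a clique of size 3, and the vertices of any clique must share a bag in every tree decomposition; so some bag has ≥ 3 vertices and tw(G) ≥ 2. Therefore the treewidth is 2.

Treewidth 2.
One optimal decomposition is:
Bags: B1 = {1, 7, 8}  B2 = {2, 7, 8}  B3 = {1, 5, 7}  B4 = {0, 5, 7}  B5 = {2, 4, 8}  B6 = {6, 7, 8}  B7 = {2, 3, 8}
Tree: B1–B2, B1–B3, B3–B4, B2–B5, B1–B6, B2–B7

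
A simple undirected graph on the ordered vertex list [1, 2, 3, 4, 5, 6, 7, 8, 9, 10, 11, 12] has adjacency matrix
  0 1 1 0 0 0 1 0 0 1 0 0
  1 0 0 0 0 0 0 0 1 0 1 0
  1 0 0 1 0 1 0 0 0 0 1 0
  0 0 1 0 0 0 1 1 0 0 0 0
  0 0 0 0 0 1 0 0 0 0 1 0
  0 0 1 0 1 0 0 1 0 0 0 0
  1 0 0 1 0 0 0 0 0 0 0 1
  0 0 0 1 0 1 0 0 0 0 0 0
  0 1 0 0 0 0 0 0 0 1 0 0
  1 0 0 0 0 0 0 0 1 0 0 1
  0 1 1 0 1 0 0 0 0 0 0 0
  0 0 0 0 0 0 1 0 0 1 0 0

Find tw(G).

3

A width-3 tree decomposition is:
Bags: B1 = {7, 9, 10, 12}  B2 = {1, 7, 9, 10}  B3 = {1, 2, 7, 9}  B4 = {1, 2, 4, 7}  B5 = {1, 2, 3, 4}  B6 = {2, 3, 4, 11}  B7 = {3, 4, 8, 11}  B8 = {3, 6, 8, 11}  B9 = {5, 6, 8, 11}
Tree: B1–B2, B2–B3, B3–B4, B4–B5, B5–B6, B6–B7, B7–B8, B8–B9
The largest bag has 4 vertices, giving width 3; this decomposition certifies tw(G) ≤ 3. For the lower bound: the 4 vertex sets {9,10,12}, {7}, {1}, {2,3,4,11} are disjoint, each induces a connected subgraph, and every pair is joined by at least one edge of G. Contracting each set to a single vertex therefore yields K_{4} as a minor, and since treewidth is minor-monotone, tw(G) ≥ tw(K_{4}) = 3. Therefore the treewidth is 3.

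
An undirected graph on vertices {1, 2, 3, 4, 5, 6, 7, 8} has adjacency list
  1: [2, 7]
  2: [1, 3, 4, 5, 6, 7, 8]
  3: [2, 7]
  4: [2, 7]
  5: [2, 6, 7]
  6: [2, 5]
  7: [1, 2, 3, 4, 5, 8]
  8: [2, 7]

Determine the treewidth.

2

A width-2 tree decomposition is:
Bags: B1 = {1, 2, 7}  B2 = {2, 3, 7}  B3 = {2, 5, 7}  B4 = {2, 4, 7}  B5 = {2, 5, 6}  B6 = {2, 7, 8}
Tree: B1–B2, B2–B3, B3–B4, B3–B5, B3–B6
Every bag has size at most 3, so the width is 3 − 1 = 2 and tw(G) ≤ 2. For the lower bound, the 3 vertices {2, 5, 6} are pairwise adjacent, and any tree decomposition puts a clique entirely inside one bag — forcing width ≥ 2. Hence tw(G) = 2 exactly.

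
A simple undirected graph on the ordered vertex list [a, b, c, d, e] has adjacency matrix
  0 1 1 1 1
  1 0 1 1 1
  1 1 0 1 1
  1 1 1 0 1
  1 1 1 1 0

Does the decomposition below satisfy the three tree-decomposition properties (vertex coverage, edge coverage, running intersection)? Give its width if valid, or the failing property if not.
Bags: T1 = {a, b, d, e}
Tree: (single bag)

No — vertex c appears in no bag.

A tree decomposition must satisfy three properties: every vertex lies in some bag; for every edge, both endpoints lie together in some bag; and for every vertex, the bags containing it form a connected subtree. Here vertex c appears in no bag, so the decomposition is invalid.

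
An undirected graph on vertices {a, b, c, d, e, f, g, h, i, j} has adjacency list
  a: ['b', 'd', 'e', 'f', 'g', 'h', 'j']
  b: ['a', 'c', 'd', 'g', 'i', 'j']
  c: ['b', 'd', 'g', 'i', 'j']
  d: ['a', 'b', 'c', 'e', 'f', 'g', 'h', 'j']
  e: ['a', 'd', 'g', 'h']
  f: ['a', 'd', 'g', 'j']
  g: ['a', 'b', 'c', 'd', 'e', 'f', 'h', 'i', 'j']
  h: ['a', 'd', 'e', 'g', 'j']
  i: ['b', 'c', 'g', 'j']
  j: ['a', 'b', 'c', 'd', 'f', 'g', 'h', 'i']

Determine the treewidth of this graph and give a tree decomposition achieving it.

Treewidth 4.
One optimal decomposition is:
Bags: B1 = {b, c, g, i, j}  B2 = {b, c, d, g, j}  B3 = {a, b, d, g, j}  B4 = {a, d, g, h, j}  B5 = {a, d, f, g, j}  B6 = {a, d, e, g, h}
Tree: B1–B2, B2–B3, B3–B4, B4–B5, B4–B6

The largest bag has 5 vertices, giving width 4; this decomposition certifies tw(G) ≤ 4. For the lower bound, the 5 vertices {b, c, d, g, j} are pairwise adjacent, and any tree decomposition puts a clique entirely inside one bag — forcing width ≥ 4. Combining the bounds, tw(G) = 4.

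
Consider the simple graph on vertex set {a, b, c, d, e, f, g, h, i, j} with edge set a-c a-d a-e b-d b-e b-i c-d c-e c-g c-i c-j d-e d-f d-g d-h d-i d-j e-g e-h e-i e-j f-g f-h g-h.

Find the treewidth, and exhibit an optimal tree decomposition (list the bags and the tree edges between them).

Every bag has size at most 4, so the width is 4 − 1 = 3 and tw(G) ≤ 3. For the lower bound, the 4 vertices {d, e, g, h} are pairwise adjacent, and any tree decomposition puts a clique entirely inside one bag — forcing width ≥ 3. Combining the bounds, tw(G) = 3.

Treewidth 3.
One optimal decomposition is:
Bags: B1 = {d, e, g, h}  B2 = {c, d, e, g}  B3 = {d, f, g, h}  B4 = {c, d, e, i}  B5 = {c, d, e, j}  B6 = {a, c, d, e}  B7 = {b, d, e, i}
Tree: B1–B2, B1–B3, B2–B4, B2–B5, B4–B6, B4–B7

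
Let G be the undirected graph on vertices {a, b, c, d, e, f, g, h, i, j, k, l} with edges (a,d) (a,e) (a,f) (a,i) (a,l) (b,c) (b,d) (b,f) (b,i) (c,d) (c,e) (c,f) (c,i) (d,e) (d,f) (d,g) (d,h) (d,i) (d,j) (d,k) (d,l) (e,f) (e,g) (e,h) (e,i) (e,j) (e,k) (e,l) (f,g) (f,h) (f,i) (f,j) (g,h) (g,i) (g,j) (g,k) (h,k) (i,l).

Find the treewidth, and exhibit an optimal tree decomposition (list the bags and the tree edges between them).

Treewidth 4.
One optimal decomposition is:
Bags: B1 = {b, c, d, f, i}  B2 = {c, d, e, f, i}  B3 = {a, d, e, f, i}  B4 = {a, d, e, i, l}  B5 = {d, e, f, g, i}  B6 = {d, e, f, g, h}  B7 = {d, e, f, g, j}  B8 = {d, e, g, h, k}
Tree: B1–B2, B2–B3, B3–B4, B2–B5, B5–B6, B5–B7, B6–B8

The largest bag has 5 vertices, giving width 4; this decomposition certifies tw(G) ≤ 4. For the lower bound, the 5 vertices {d, e, f, g, j} are pairwise adjacent, and any tree decomposition puts a clique entirely inside one bag — forcing width ≥ 4. Combining the bounds, tw(G) = 4.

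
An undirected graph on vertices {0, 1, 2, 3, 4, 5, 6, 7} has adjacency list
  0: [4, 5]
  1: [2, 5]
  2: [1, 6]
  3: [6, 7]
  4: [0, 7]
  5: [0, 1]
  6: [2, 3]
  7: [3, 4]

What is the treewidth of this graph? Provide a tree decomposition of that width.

The largest bag has 3 vertices, giving width 2; this decomposition certifies tw(G) ≤ 2. Since 0–5–1–2–6–3–7–4–0 is a cycle in G, G is not acyclic. Forests are exactly the graphs of treewidth ≤ 1, so tw(G) ≥ 2. Therefore the treewidth is 2.

Treewidth 2.
One such decomposition:
Bags: B1 = {0, 1, 5}  B2 = {0, 1, 2}  B3 = {0, 2, 6}  B4 = {0, 3, 6}  B5 = {0, 3, 7}  B6 = {0, 4, 7}
Tree: B1–B2, B2–B3, B3–B4, B4–B5, B5–B6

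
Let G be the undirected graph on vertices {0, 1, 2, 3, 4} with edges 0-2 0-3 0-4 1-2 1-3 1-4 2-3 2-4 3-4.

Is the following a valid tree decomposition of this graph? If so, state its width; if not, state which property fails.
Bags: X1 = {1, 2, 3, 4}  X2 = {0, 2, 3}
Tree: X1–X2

No — edge (4,0) lies in no bag.

A tree decomposition must satisfy three properties: every vertex lies in some bag; for every edge, both endpoints lie together in some bag; and for every vertex, the bags containing it form a connected subtree. Here edge (4,0) lies in no bag, so the decomposition is invalid.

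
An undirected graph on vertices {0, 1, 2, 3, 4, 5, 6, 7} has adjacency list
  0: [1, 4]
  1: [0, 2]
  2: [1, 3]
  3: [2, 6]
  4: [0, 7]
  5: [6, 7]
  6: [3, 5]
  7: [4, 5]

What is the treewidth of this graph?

2

A width-2 tree decomposition is:
Bags: B1 = {0, 1, 4}  B2 = {1, 2, 4}  B3 = {2, 3, 4}  B4 = {3, 4, 6}  B5 = {4, 5, 6}  B6 = {4, 5, 7}
Tree: B1–B2, B2–B3, B3–B4, B4–B5, B5–B6
Each bag holds 3 vertices, so the decomposition has width 2, which upper-bounds the treewidth. Since 4–0–1–2–3–6–5–7–4 is a cycle in G, G is not acyclic. Forests are exactly the graphs of treewidth ≤ 1, so tw(G) ≥ 2. Hence tw(G) = 2 exactly.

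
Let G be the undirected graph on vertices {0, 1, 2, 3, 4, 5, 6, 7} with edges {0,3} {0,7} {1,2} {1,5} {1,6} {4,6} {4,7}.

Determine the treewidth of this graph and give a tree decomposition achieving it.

The largest bag has 2 vertices, giving width 1; this decomposition certifies tw(G) ≤ 1. G has an edge, so its treewidth is at least 1. Therefore the treewidth is 1.

Treewidth 1.
Bags: B1 = {1, 6}  B2 = {1, 5}  B3 = {4, 6}  B4 = {4, 7}  B5 = {1, 2}  B6 = {0, 7}  B7 = {0, 3}
Tree: B1–B2, B1–B3, B3–B4, B2–B5, B4–B6, B6–B7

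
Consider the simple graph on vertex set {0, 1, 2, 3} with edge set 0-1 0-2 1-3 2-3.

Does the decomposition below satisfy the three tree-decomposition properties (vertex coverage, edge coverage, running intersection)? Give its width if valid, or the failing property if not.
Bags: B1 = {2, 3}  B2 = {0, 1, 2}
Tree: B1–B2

A tree decomposition must satisfy three properties: every vertex lies in some bag; for every edge, both endpoints lie together in some bag; and for every vertex, the bags containing it form a connected subtree. Here edge (1,3) lies in no bag, so the decomposition is invalid.

No — edge (1,3) lies in no bag.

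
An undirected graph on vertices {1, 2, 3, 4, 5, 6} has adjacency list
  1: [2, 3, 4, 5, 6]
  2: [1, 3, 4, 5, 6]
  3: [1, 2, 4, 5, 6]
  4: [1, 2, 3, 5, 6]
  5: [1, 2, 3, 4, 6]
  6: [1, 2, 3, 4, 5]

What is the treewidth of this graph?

A width-5 tree decomposition is:
Bags: B1 = {1, 2, 3, 4, 5, 6}
Tree: (single bag)
A single bag containing all 6 vertices is trivially a valid decomposition of width 5. For the lower bound, the 6 vertices {1, 2, 3, 4, 5, 6} are pairwise adjacent, and any tree decomposition puts a clique entirely inside one bag — forcing width ≥ 5. Combining the bounds, tw(G) = 5.

5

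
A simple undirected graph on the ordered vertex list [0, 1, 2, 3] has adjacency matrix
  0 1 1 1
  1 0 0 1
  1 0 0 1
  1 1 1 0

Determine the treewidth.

2

A width-2 tree decomposition is:
Bags: B1 = {0, 1, 3}  B2 = {0, 2, 3}
Tree: B1–B2
Every bag has size at most 3, so the width is 3 − 1 = 2 and tw(G) ≤ 2. For the lower bound, the 3 vertices {0, 1, 3} are pairwise adjacent, and any tree decomposition puts a clique entirely inside one bag — forcing width ≥ 2. Hence tw(G) = 2 exactly.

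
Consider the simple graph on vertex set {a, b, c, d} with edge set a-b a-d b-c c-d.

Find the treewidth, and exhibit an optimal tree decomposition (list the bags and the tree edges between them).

Treewidth 2.
Bags: B1 = {a, c, d}  B2 = {a, b, c}
Tree: B1–B2

The largest bag has 3 vertices, giving width 2; this decomposition certifies tw(G) ≤ 2. The edges a–d–c–b–a form a cycle, so G is not a tree and its treewidth is at least 2. The upper and lower bounds meet at 2, so that is the treewidth.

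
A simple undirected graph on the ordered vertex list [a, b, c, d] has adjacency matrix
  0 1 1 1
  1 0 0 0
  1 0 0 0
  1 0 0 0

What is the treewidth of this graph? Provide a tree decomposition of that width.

Every bag has size at most 2, so the width is 2 − 1 = 1 and tw(G) ≤ 1. Since G has at least one edge (e.g. a–c), it is not an edgeless graph, so tw(G) ≥ 1. Therefore the treewidth is 1.

Treewidth 1.
One such decomposition:
Bags: B1 = {a, c}  B2 = {a, d}  B3 = {a, b}
Tree: B1–B2, B2–B3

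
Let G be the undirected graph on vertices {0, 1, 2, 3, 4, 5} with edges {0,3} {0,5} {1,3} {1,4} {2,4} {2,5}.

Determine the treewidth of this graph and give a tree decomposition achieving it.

Each bag holds 3 vertices, so the decomposition has width 2, which upper-bounds the treewidth. The edges 1–4–2–5–0–3–1 form a cycle, so G is not a tree and its treewidth is at least 2. The upper and lower bounds meet at 2, so that is the treewidth.

Treewidth 2.
One such decomposition:
Bags: B1 = {1, 2, 4}  B2 = {1, 2, 5}  B3 = {0, 1, 5}  B4 = {0, 1, 3}
Tree: B1–B2, B2–B3, B3–B4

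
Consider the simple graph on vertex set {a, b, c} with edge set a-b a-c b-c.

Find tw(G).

A width-2 tree decomposition is:
Bags: B1 = {a, b, c}
Tree: (single bag)
A single bag containing all 3 vertices is trivially a valid decomposition of width 2. Conversely, {a, b, c} is a clique of size 3, and the vertices of any clique must share a bag in every tree decomposition; so some bag has ≥ 3 vertices and tw(G) ≥ 2. The upper and lower bounds meet at 2, so that is the treewidth.

2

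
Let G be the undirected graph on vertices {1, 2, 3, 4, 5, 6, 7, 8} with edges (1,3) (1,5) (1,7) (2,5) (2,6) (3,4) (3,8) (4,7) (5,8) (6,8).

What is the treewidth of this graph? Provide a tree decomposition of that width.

Treewidth 2.
One such decomposition:
Bags: B1 = {3, 4, 7}  B2 = {1, 3, 7}  B3 = {1, 3, 8}  B4 = {1, 5, 8}  B5 = {5, 6, 8}  B6 = {2, 5, 6}
Tree: B1–B2, B2–B3, B3–B4, B4–B5, B5–B6

Each bag holds 3 vertices, so the decomposition has width 2, which upper-bounds the treewidth. The edges 4–7–1–3–4 form a cycle, so G is not a tree and its treewidth is at least 2. Therefore the treewidth is 2.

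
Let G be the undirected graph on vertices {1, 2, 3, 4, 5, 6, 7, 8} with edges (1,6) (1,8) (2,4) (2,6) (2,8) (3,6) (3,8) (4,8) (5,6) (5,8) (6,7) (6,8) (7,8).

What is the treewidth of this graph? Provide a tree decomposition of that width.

Treewidth 2.
Bags: B1 = {6, 7, 8}  B2 = {2, 6, 8}  B3 = {5, 6, 8}  B4 = {3, 6, 8}  B5 = {2, 4, 8}  B6 = {1, 6, 8}
Tree: B1–B2, B1–B3, B3–B4, B2–B5, B2–B6

Every bag has size at most 3, so the width is 3 − 1 = 2 and tw(G) ≤ 2. For the lower bound, the 3 vertices {2, 4, 8} are pairwise adjacent, and any tree decomposition puts a clique entirely inside one bag — forcing width ≥ 2. Hence tw(G) = 2 exactly.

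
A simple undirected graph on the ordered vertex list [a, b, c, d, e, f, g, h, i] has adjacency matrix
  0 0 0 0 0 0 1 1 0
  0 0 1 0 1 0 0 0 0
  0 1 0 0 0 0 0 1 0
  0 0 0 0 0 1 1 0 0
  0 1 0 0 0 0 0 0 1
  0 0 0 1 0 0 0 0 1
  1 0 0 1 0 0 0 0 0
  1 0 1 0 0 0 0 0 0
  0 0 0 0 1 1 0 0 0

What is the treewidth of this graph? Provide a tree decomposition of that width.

Each bag holds 3 vertices, so the decomposition has width 2, which upper-bounds the treewidth. For the lower bound, G contains the cycle g–d–f–i–e–b–c–h–a–g, so G is not a forest; only forests have treewidth ≤ 1, hence tw(G) ≥ 2. Hence tw(G) = 2 exactly.

Treewidth 2.
One such decomposition:
Bags: B1 = {d, f, g}  B2 = {f, g, i}  B3 = {e, g, i}  B4 = {b, e, g}  B5 = {b, c, g}  B6 = {c, g, h}  B7 = {a, g, h}
Tree: B1–B2, B2–B3, B3–B4, B4–B5, B5–B6, B6–B7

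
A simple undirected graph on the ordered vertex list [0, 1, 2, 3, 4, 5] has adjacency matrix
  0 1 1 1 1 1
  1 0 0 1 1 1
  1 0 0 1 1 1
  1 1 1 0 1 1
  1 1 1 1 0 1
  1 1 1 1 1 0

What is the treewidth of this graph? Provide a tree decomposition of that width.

Every bag has size at most 5, so the width is 5 − 1 = 4 and tw(G) ≤ 4. For the lower bound, the 5 vertices {0, 1, 3, 4, 5} are pairwise adjacent, and any tree decomposition puts a clique entirely inside one bag — forcing width ≥ 4. The upper and lower bounds meet at 4, so that is the treewidth.

Treewidth 4.
One optimal decomposition is:
Bags: B1 = {0, 1, 3, 4, 5}  B2 = {0, 2, 3, 4, 5}
Tree: B1–B2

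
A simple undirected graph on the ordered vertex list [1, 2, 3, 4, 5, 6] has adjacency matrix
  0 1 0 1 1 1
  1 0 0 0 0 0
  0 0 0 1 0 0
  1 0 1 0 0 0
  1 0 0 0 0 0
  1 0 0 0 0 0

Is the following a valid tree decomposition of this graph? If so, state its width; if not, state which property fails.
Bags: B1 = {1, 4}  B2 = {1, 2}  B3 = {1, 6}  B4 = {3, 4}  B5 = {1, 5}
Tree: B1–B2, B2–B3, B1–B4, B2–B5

Yes; width 1.

Every vertex of G appears in some bag (union = {1, 2, 3, 4, 5, 6}); every edge is covered by a bag; and for each vertex v the set of bags containing v is connected in the bag tree. The decomposition is therefore valid. The largest bag has 2 vertices, so the width is 1.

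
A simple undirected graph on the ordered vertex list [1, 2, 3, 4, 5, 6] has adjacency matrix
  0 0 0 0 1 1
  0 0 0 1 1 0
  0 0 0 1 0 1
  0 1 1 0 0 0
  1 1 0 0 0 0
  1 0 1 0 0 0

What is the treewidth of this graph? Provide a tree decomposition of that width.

Treewidth 2.
One optimal decomposition is:
Bags: B1 = {2, 4, 5}  B2 = {3, 4, 5}  B3 = {3, 5, 6}  B4 = {1, 5, 6}
Tree: B1–B2, B2–B3, B3–B4

The largest bag has 3 vertices, giving width 2; this decomposition certifies tw(G) ≤ 2. The edges 5–2–4–3–6–1–5 form a cycle, so G is not a tree and its treewidth is at least 2. Combining the bounds, tw(G) = 2.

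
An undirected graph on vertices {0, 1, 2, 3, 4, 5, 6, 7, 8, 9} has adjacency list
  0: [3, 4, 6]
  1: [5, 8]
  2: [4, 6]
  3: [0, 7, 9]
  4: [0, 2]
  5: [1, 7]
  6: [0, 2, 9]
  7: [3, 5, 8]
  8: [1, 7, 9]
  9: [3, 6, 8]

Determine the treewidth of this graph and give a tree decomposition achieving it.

The largest bag has 3 vertices, giving width 2; this decomposition certifies tw(G) ≤ 2. For the lower bound, G contains the cycle 1–5–7–8–1, so G is not a forest; only forests have treewidth ≤ 1, hence tw(G) ≥ 2. Combining the bounds, tw(G) = 2.

Treewidth 2.
One such decomposition:
Bags: B1 = {1, 5, 8}  B2 = {5, 7, 8}  B3 = {7, 8, 9}  B4 = {3, 7, 9}  B5 = {3, 6, 9}  B6 = {0, 3, 6}  B7 = {0, 2, 6}  B8 = {0, 2, 4}
Tree: B1–B2, B2–B3, B3–B4, B4–B5, B5–B6, B6–B7, B7–B8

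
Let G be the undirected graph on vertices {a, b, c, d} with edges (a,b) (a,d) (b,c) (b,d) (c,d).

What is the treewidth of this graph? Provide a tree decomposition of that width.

Every bag has size at most 3, so the width is 3 − 1 = 2 and tw(G) ≤ 2. For the lower bound, the 3 vertices {b, c, d} are pairwise adjacent, and any tree decomposition puts a clique entirely inside one bag — forcing width ≥ 2. Hence tw(G) = 2 exactly.

Treewidth 2.
One optimal decomposition is:
Bags: B1 = {b, c, d}  B2 = {a, b, d}
Tree: B1–B2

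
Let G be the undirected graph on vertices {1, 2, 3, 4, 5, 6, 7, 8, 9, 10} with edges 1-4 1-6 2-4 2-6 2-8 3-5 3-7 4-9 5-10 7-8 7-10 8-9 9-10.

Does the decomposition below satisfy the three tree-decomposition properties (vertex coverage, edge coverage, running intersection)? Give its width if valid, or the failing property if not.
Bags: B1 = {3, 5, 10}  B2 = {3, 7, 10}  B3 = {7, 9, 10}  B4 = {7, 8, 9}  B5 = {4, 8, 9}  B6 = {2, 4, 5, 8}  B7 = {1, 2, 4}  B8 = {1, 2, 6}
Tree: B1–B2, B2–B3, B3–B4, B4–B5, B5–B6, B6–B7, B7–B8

A tree decomposition must satisfy three properties: every vertex lies in some bag; for every edge, both endpoints lie together in some bag; and for every vertex, the bags containing it form a connected subtree. Here bags containing vertex 5 are not connected in the tree, so the decomposition is invalid.

No — bags containing vertex 5 are not connected in the tree.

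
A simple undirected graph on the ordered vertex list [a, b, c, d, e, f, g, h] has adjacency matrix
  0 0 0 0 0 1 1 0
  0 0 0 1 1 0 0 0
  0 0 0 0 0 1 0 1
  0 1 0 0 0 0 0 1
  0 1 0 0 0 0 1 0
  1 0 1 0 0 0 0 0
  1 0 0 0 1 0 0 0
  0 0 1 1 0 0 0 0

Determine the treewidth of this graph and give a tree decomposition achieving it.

Every bag has size at most 3, so the width is 3 − 1 = 2 and tw(G) ≤ 2. For the lower bound, G contains the cycle d–b–e–g–a–f–c–h–d, so G is not a forest; only forests have treewidth ≤ 1, hence tw(G) ≥ 2. Hence tw(G) = 2 exactly.

Treewidth 2.
One optimal decomposition is:
Bags: B1 = {b, d, e}  B2 = {d, e, g}  B3 = {a, d, g}  B4 = {a, d, f}  B5 = {c, d, f}  B6 = {c, d, h}
Tree: B1–B2, B2–B3, B3–B4, B4–B5, B5–B6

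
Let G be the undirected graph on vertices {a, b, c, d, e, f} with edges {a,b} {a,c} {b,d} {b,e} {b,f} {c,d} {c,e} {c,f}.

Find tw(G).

A width-2 tree decomposition is:
Bags: B1 = {b, c, f}  B2 = {b, c, e}  B3 = {b, c, d}  B4 = {a, b, c}
Tree: B1–B2, B2–B3, B3–B4
The largest bag has 3 vertices, giving width 2; this decomposition certifies tw(G) ≤ 2. For the lower bound, G contains the cycle c–f–b–e–c, so G is not a forest; only forests have treewidth ≤ 1, hence tw(G) ≥ 2. The upper and lower bounds meet at 2, so that is the treewidth.

2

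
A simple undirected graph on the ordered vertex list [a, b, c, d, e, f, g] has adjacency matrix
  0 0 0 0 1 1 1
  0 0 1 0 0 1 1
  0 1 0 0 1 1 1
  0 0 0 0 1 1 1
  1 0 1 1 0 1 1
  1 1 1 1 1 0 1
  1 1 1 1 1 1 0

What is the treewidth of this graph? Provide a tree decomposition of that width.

The largest bag has 4 vertices, giving width 3; this decomposition certifies tw(G) ≤ 3. On the other hand G contains the 4-clique {d, e, f, g}. A clique must lie in a single bag of any decomposition, so no decomposition can have width below 3. Combining the bounds, tw(G) = 3.

Treewidth 3.
One such decomposition:
Bags: B1 = {d, e, f, g}  B2 = {c, e, f, g}  B3 = {b, c, f, g}  B4 = {a, e, f, g}
Tree: B1–B2, B2–B3, B1–B4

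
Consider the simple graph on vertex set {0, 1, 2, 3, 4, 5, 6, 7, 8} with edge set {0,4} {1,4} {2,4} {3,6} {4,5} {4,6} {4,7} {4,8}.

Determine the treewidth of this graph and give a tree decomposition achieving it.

Treewidth 1.
One optimal decomposition is:
Bags: B1 = {4, 7}  B2 = {0, 4}  B3 = {4, 6}  B4 = {1, 4}  B5 = {4, 5}  B6 = {3, 6}  B7 = {4, 8}  B8 = {2, 4}
Tree: B1–B2, B1–B3, B2–B4, B4–B5, B3–B6, B5–B7, B7–B8

The largest bag has 2 vertices, giving width 1; this decomposition certifies tw(G) ≤ 1. Since G has at least one edge (e.g. 7–4), it is not an edgeless graph, so tw(G) ≥ 1. Combining the bounds, tw(G) = 1.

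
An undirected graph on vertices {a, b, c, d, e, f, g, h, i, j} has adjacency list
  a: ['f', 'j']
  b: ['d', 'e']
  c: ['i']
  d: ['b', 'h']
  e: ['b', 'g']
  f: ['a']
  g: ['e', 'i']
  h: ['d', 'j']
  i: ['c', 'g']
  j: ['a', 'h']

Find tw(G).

A width-1 tree decomposition is:
Bags: B1 = {c, i}  B2 = {g, i}  B3 = {e, g}  B4 = {b, e}  B5 = {b, d}  B6 = {d, h}  B7 = {h, j}  B8 = {a, j}  B9 = {a, f}
Tree: B1–B2, B2–B3, B3–B4, B4–B5, B5–B6, B6–B7, B7–B8, B8–B9
The largest bag has 2 vertices, giving width 1; this decomposition certifies tw(G) ≤ 1. Since G has at least one edge (e.g. c–i), it is not an edgeless graph, so tw(G) ≥ 1. The upper and lower bounds meet at 1, so that is the treewidth.

1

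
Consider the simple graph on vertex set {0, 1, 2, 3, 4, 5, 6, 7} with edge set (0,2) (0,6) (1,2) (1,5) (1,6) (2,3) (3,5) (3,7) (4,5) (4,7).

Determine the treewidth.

A width-2 tree decomposition is:
Bags: B1 = {0, 2, 6}  B2 = {1, 2, 6}  B3 = {1, 2, 3}  B4 = {1, 3, 5}  B5 = {3, 5, 7}  B6 = {4, 5, 7}
Tree: B1–B2, B2–B3, B3–B4, B4–B5, B5–B6
Every bag has size at most 3, so the width is 3 − 1 = 2 and tw(G) ≤ 2. Since 0–6–1–2–0 is a cycle in G, G is not acyclic. Forests are exactly the graphs of treewidth ≤ 1, so tw(G) ≥ 2. Combining the bounds, tw(G) = 2.

2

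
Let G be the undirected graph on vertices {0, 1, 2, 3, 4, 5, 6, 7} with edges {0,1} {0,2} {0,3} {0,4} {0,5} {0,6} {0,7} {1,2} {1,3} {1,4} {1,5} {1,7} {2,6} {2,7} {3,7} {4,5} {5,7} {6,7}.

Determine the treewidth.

3

A width-3 tree decomposition is:
Bags: B1 = {0, 1, 2, 7}  B2 = {0, 1, 5, 7}  B3 = {0, 1, 4, 5}  B4 = {0, 2, 6, 7}  B5 = {0, 1, 3, 7}
Tree: B1–B2, B2–B3, B1–B4, B1–B5
Each bag holds 4 vertices, so the decomposition has width 3, which upper-bounds the treewidth. For the lower bound, the 4 vertices {0, 1, 4, 5} are pairwise adjacent, and any tree decomposition puts a clique entirely inside one bag — forcing width ≥ 3. Hence tw(G) = 3 exactly.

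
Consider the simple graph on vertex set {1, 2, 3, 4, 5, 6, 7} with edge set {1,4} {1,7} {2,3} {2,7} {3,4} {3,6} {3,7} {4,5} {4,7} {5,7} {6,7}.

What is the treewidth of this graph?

2

A width-2 tree decomposition is:
Bags: B1 = {3, 4, 7}  B2 = {4, 5, 7}  B3 = {1, 4, 7}  B4 = {3, 6, 7}  B5 = {2, 3, 7}
Tree: B1–B2, B1–B3, B1–B4, B4–B5
Every bag has size at most 3, so the width is 3 − 1 = 2 and tw(G) ≤ 2. Conversely, {1, 4, 7} is a clique of size 3, and the vertices of any clique must share a bag in every tree decomposition; so some bag has ≥ 3 vertices and tw(G) ≥ 2. The upper and lower bounds meet at 2, so that is the treewidth.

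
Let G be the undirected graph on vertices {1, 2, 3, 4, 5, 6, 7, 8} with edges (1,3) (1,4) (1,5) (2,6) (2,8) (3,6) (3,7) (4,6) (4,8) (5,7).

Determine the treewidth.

A width-2 tree decomposition is:
Bags: B1 = {1, 5, 7}  B2 = {1, 3, 7}  B3 = {1, 3, 4}  B4 = {3, 4, 6}  B5 = {4, 6, 8}  B6 = {2, 6, 8}
Tree: B1–B2, B2–B3, B3–B4, B4–B5, B5–B6
Every bag has size at most 3, so the width is 3 − 1 = 2 and tw(G) ≤ 2. Since 5–7–3–1–5 is a cycle in G, G is not acyclic. Forests are exactly the graphs of treewidth ≤ 1, so tw(G) ≥ 2. The upper and lower bounds meet at 2, so that is the treewidth.

2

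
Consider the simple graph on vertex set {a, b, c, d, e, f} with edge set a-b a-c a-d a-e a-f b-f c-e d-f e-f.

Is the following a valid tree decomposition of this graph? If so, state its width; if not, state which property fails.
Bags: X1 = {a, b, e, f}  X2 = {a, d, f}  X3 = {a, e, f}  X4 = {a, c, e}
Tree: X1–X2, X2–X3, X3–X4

No — bags containing vertex e are not connected in the tree.

A tree decomposition must satisfy three properties: every vertex lies in some bag; for every edge, both endpoints lie together in some bag; and for every vertex, the bags containing it form a connected subtree. Here bags containing vertex e are not connected in the tree, so the decomposition is invalid.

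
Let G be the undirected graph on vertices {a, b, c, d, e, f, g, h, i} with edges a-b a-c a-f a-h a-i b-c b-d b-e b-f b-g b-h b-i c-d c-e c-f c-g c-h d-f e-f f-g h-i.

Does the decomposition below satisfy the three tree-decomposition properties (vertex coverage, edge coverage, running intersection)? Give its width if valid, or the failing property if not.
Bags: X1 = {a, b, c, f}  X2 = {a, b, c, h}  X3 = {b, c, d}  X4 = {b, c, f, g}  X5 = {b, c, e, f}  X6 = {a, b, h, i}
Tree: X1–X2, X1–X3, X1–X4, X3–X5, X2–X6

No — edge (f,d) lies in no bag.

A tree decomposition must satisfy three properties: every vertex lies in some bag; for every edge, both endpoints lie together in some bag; and for every vertex, the bags containing it form a connected subtree. Here edge (f,d) lies in no bag, so the decomposition is invalid.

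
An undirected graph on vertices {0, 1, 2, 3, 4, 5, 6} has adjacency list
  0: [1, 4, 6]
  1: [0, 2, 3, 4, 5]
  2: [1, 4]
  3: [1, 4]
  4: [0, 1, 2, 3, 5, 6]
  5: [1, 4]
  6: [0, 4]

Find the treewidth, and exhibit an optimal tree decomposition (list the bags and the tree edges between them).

Treewidth 2.
Bags: B1 = {1, 2, 4}  B2 = {1, 3, 4}  B3 = {1, 4, 5}  B4 = {0, 1, 4}  B5 = {0, 4, 6}
Tree: B1–B2, B2–B3, B2–B4, B4–B5

Every bag has size at most 3, so the width is 3 − 1 = 2 and tw(G) ≤ 2. For the lower bound, the 3 vertices {0, 1, 4} are pairwise adjacent, and any tree decomposition puts a clique entirely inside one bag — forcing width ≥ 2. Therefore the treewidth is 2.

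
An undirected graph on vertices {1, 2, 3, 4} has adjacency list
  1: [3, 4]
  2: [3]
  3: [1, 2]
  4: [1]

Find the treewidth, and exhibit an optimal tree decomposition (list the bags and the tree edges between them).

Treewidth 1.
One such decomposition:
Bags: B1 = {1, 4}  B2 = {1, 3}  B3 = {2, 3}
Tree: B1–B2, B2–B3

Every bag has size at most 2, so the width is 2 − 1 = 1 and tw(G) ≤ 1. Any graph with an edge has treewidth ≥ 1, and G has the edge 4–1. Therefore the treewidth is 1.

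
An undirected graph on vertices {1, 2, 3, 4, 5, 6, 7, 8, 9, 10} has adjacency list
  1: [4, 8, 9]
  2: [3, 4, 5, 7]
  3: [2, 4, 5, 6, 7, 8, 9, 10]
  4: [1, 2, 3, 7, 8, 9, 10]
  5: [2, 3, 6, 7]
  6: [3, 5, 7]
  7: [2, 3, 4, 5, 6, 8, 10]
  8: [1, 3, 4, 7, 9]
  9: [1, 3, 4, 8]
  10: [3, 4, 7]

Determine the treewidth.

3

A width-3 tree decomposition is:
Bags: B1 = {2, 3, 4, 7}  B2 = {2, 3, 5, 7}  B3 = {3, 4, 7, 8}  B4 = {3, 4, 8, 9}  B5 = {3, 4, 7, 10}  B6 = {3, 5, 6, 7}  B7 = {1, 4, 8, 9}
Tree: B1–B2, B1–B3, B3–B4, B1–B5, B2–B6, B4–B7
The largest bag has 4 vertices, giving width 3; this decomposition certifies tw(G) ≤ 3. On the other hand G contains the 4-clique {1, 4, 8, 9}. A clique must lie in a single bag of any decomposition, so no decomposition can have width below 3. The upper and lower bounds meet at 3, so that is the treewidth.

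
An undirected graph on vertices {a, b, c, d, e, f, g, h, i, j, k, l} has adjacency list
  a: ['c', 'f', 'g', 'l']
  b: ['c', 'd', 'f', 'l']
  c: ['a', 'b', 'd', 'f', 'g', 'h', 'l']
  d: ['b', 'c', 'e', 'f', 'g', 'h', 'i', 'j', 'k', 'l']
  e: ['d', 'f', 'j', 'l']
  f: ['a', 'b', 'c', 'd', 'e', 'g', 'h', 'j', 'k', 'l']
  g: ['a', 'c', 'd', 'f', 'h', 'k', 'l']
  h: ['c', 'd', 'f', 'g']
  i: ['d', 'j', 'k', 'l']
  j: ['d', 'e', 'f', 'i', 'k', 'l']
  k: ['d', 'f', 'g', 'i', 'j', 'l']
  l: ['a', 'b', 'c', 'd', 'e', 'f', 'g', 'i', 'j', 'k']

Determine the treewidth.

A width-4 tree decomposition is:
Bags: B1 = {d, f, g, k, l}  B2 = {d, f, j, k, l}  B3 = {c, d, f, g, l}  B4 = {d, e, f, j, l}  B5 = {b, c, d, f, l}  B6 = {c, d, f, g, h}  B7 = {d, i, j, k, l}  B8 = {a, c, f, g, l}
Tree: B1–B2, B1–B3, B2–B4, B3–B5, B3–B6, B2–B7, B3–B8
The largest bag has 5 vertices, giving width 4; this decomposition certifies tw(G) ≤ 4. Conversely, {c, d, f, g, h} is a clique of size 5, and the vertices of any clique must share a bag in every tree decomposition; so some bag has ≥ 5 vertices and tw(G) ≥ 4. Combining the bounds, tw(G) = 4.

4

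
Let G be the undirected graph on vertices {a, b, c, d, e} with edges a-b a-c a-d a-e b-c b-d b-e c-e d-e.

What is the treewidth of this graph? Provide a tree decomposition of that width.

Every bag has size at most 4, so the width is 4 − 1 = 3 and tw(G) ≤ 3. Conversely, {a, b, d, e} is a clique of size 4, and the vertices of any clique must share a bag in every tree decomposition; so some bag has ≥ 4 vertices and tw(G) ≥ 3. Combining the bounds, tw(G) = 3.

Treewidth 3.
One optimal decomposition is:
Bags: B1 = {a, b, d, e}  B2 = {a, b, c, e}
Tree: B1–B2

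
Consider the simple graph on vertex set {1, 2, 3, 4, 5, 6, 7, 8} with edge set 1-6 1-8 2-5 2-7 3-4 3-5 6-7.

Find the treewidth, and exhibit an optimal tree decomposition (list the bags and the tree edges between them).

Every bag has size at most 2, so the width is 2 − 1 = 1 and tw(G) ≤ 1. G has an edge, so its treewidth is at least 1. Combining the bounds, tw(G) = 1.

Treewidth 1.
One such decomposition:
Bags: B1 = {3, 4}  B2 = {3, 5}  B3 = {2, 5}  B4 = {2, 7}  B5 = {6, 7}  B6 = {1, 6}  B7 = {1, 8}
Tree: B1–B2, B2–B3, B3–B4, B4–B5, B5–B6, B6–B7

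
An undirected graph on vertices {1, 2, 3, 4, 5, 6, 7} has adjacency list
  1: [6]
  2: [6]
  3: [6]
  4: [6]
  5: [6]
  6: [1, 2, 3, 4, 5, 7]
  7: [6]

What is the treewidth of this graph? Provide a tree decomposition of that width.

Each bag holds 2 vertices, so the decomposition has width 1, which upper-bounds the treewidth. Any graph with an edge has treewidth ≥ 1, and G has the edge 1–6. The upper and lower bounds meet at 1, so that is the treewidth.

Treewidth 1.
Bags: B1 = {1, 6}  B2 = {3, 6}  B3 = {6, 7}  B4 = {4, 6}  B5 = {5, 6}  B6 = {2, 6}
Tree: B1–B2, B1–B3, B3–B4, B1–B5, B1–B6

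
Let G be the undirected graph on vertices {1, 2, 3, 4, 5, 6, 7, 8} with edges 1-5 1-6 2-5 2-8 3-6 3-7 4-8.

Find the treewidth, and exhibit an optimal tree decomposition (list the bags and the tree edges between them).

Each bag holds 2 vertices, so the decomposition has width 1, which upper-bounds the treewidth. G has an edge, so its treewidth is at least 1. The upper and lower bounds meet at 1, so that is the treewidth.

Treewidth 1.
One optimal decomposition is:
Bags: B1 = {4, 8}  B2 = {2, 8}  B3 = {2, 5}  B4 = {1, 5}  B5 = {1, 6}  B6 = {3, 6}  B7 = {3, 7}
Tree: B1–B2, B2–B3, B3–B4, B4–B5, B5–B6, B6–B7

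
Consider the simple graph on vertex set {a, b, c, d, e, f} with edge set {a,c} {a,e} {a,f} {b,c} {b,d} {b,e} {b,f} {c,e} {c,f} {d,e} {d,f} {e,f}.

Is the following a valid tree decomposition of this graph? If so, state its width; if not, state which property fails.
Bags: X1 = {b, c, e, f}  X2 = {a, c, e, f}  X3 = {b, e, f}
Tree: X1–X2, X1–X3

No — vertex d appears in no bag.

A tree decomposition must satisfy three properties: every vertex lies in some bag; for every edge, both endpoints lie together in some bag; and for every vertex, the bags containing it form a connected subtree. Here vertex d appears in no bag, so the decomposition is invalid.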